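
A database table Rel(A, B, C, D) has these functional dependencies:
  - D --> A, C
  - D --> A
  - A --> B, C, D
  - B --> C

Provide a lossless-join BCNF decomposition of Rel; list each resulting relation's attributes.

{A, B, D}; {B, C}

Candidate keys of the original relation: {A}, {D}.
Within {A, B, C, D}: {B}⁺ ∩ {A, B, C, D} = {B, C}, not the whole set, so B --> C violates BCNF; decompose into {B, C} and {A, B, D}.
{B, C} is in BCNF.
{A, B, D} is in BCNF.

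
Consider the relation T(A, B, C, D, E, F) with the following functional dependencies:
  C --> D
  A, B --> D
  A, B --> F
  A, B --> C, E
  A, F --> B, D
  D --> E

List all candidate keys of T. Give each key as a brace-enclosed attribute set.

{A} never appears on the right of any FD, so every key must include it.
{A, B} is a candidate key since {A, B}⁺ = {A, B, C, D, E, F} covers every attribute.
{A, F} is a candidate key since {A, F}⁺ = {A, B, C, D, E, F} covers every attribute.
No proper subset of any of these is a key, and no other minimal superkey exists.

{A, B}, {A, F}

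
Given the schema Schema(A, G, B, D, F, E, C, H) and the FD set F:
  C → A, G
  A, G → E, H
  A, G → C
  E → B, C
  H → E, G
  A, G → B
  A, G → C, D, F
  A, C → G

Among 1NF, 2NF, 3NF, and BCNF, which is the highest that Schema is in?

Candidate keys: {A, G}, {C}, {E}, {H}. Prime attributes: {A, C, E, G, H}.
Every FD has a superkey on the left, so the relation is in BCNF.

BCNF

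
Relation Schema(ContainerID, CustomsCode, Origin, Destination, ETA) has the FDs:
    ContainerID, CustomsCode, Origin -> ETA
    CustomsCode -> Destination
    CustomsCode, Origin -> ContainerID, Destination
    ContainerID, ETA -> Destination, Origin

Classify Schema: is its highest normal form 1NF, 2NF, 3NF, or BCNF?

Candidate keys: {ContainerID, CustomsCode, ETA}, {CustomsCode, Origin}. Prime attributes: {ContainerID, CustomsCode, ETA, Origin}.
CustomsCode -> Destination breaks BCNF: {CustomsCode}⁺ = {CustomsCode, Destination}, so {CustomsCode} is not a superkey.
CustomsCode -> Destination has non-prime {Destination} on the right and a non-superkey on the left, so 3NF fails.
Since {CustomsCode} ⊂ {CustomsCode, Origin} and {CustomsCode}⁺ ⊇ {Destination} with {Destination} non-prime, there is a partial dependency; 2NF fails.

1NF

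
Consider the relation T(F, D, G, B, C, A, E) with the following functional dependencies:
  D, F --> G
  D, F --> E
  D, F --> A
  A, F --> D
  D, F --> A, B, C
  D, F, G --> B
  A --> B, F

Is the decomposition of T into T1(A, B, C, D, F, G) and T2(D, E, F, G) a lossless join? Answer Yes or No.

Yes

The shared attributes are {D, F, G} and {D, F, G}⁺ = {A, B, C, D, E, F, G}.
Since T1 ⊆ {A, B, C, D, E, F, G}, the intersection is a superkey of T1; the decomposition is lossless.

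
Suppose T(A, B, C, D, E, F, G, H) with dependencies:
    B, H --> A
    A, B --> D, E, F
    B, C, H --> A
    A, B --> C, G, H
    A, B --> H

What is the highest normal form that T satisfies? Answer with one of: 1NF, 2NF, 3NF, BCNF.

BCNF

Candidate keys: {A, B}, {B, H}. Prime attributes: {A, B, H}.
Every FD has a superkey on the left, so the relation is in BCNF.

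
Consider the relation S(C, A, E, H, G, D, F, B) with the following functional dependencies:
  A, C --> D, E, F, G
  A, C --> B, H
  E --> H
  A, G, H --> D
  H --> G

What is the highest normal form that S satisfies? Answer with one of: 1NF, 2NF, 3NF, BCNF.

2NF

Candidate key: {A, C}. Prime attributes: {A, C}.
For E --> H we have {E}⁺ = {E, G, H}; {E} is not a superkey, so BCNF fails.
Because {H} is non-prime and the left side of E --> H is not a superkey, the relation is not in 3NF.
Checking every proper subset of each key, none determines a non-prime attribute — 2NF is satisfied.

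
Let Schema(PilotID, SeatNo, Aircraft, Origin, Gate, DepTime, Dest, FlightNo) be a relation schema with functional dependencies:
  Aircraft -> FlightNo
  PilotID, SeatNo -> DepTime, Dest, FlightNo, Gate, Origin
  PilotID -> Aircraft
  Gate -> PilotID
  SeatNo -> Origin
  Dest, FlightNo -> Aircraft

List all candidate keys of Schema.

{Gate, SeatNo}, {PilotID, SeatNo}

No FD produces {SeatNo}, so it must be in every candidate key.
{Gate, SeatNo}⁺ = {Aircraft, DepTime, Dest, FlightNo, Gate, Origin, PilotID, SeatNo} — all of the relation — so {Gate, SeatNo} is a candidate key.
{PilotID, SeatNo}⁺ = {Aircraft, DepTime, Dest, FlightNo, Gate, Origin, PilotID, SeatNo} — all of the relation — so {PilotID, SeatNo} is a candidate key.
No proper subset of any of these is a key, and no other minimal superkey exists.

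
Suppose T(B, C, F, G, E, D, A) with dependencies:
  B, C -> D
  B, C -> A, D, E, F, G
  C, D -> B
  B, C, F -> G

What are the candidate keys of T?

Attributes never on any right-hand side: {C} — every candidate key must contain it.
{B, C}⁺ = {A, B, C, D, E, F, G} — all of the relation — so {B, C} is a candidate key.
{C, D}⁺ = {A, B, C, D, E, F, G} — all of the relation — so {C, D} is a candidate key.
Any other superkey properly contains one of these, so there are no further candidate keys.

{B, C}, {C, D}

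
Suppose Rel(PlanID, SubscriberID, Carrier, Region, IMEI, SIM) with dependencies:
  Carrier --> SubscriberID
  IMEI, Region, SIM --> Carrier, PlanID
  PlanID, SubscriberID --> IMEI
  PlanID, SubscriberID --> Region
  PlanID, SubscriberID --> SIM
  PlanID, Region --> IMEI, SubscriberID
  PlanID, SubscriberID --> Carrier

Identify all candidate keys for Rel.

{Carrier, PlanID}⁺ = {Carrier, IMEI, PlanID, Region, SIM, SubscriberID}, which is every attribute, so {Carrier, PlanID} is a candidate key.
{PlanID, Region}⁺ = {Carrier, IMEI, PlanID, Region, SIM, SubscriberID}, which is every attribute, so {PlanID, Region} is a candidate key.
{PlanID, SubscriberID}⁺ = {Carrier, IMEI, PlanID, Region, SIM, SubscriberID}, which is every attribute, so {PlanID, SubscriberID} is a candidate key.
{IMEI, Region, SIM}⁺ = {Carrier, IMEI, PlanID, Region, SIM, SubscriberID}, which is every attribute, so {IMEI, Region, SIM} is a candidate key.
Any other superkey properly contains one of these, so there are no further candidate keys.

{Carrier, PlanID}, {IMEI, Region, SIM}, {PlanID, Region}, {PlanID, SubscriberID}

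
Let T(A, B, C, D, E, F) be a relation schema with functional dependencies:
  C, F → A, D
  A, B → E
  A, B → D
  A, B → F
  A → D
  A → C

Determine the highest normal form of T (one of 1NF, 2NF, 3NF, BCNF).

Candidate keys: {A, B}, {B, C, F}. Prime attributes: {A, B, C, F}.
For C, F → A, D we have {C, F}⁺ = {A, C, D, F}; {C, F} is not a superkey, so BCNF fails.
C, F → A, D has non-prime {D} on the right and a non-superkey on the left, so 3NF fails.
The proper key subset {A} of {A, B} determines non-prime {D}, so the relation is not even in 2NF.

1NF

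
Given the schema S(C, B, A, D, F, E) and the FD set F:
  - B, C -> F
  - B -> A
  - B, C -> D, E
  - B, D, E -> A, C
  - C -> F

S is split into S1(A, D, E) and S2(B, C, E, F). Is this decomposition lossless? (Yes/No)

The shared attributes are {E} and {E}⁺ = {E}.
S1 ⊄ {E} and S2 ⊄ {E}, so the split is lossy.

No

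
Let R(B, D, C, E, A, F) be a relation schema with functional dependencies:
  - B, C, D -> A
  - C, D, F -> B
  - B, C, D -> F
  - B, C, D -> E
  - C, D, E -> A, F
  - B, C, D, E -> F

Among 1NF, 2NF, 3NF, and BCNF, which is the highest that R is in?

BCNF

Candidate keys: {B, C, D}, {C, D, E}, {C, D, F}. Prime attributes: {B, C, D, E, F}.
Every FD has a superkey on the left, so the relation is in BCNF.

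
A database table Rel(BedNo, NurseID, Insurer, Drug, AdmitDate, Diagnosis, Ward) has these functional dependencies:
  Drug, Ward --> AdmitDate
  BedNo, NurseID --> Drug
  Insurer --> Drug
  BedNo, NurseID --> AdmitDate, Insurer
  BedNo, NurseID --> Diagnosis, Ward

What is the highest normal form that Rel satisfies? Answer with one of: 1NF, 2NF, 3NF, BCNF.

2NF

Candidate key: {BedNo, NurseID}. Prime attributes: {BedNo, NurseID}.
Drug, Ward --> AdmitDate: {Drug, Ward}⁺ = {AdmitDate, Drug, Ward}, which is not all of the attributes, so the left side is not a superkey — BCNF is violated.
Drug, Ward --> AdmitDate determines the non-prime attribute {AdmitDate} from a non-superkey — 3NF is violated.
Checking every proper subset of each key, none determines a non-prime attribute — 2NF is satisfied.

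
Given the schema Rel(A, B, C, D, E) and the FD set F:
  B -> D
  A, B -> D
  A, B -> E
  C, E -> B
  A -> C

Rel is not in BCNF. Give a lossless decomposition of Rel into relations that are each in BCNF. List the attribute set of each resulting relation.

{A, C}; {A, E}; {B, C, E}; {B, D}

Candidate keys of the original relation: {A, B}, {A, E}.
{A, B, C, D, E}: {B} determines {B, D} here but is not a superkey — split on B -> D, giving {B, D} and {A, B, C, E}.
{B, D}: every determinant is a superkey — BCNF.
{A, B, C, E}: {C, E} determines {B, C, E} here but is not a superkey — split on C, E -> B, giving {B, C, E} and {A, C, E}.
{B, C, E}: every determinant is a superkey — BCNF.
{A, C, E}: {A} determines {A, C} here but is not a superkey — split on A -> C, giving {A, C} and {A, E}.
{A, C}: every determinant is a superkey — BCNF.
{A, E}: every determinant is a superkey — BCNF.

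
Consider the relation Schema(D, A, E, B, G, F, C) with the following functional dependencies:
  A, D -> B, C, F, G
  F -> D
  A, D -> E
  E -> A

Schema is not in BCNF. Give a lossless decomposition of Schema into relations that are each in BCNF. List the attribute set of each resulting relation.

{A, E}; {B, C, E, F, G}; {D, F}

Candidate keys of the original relation: {A, D}, {A, F}, {D, E}, {E, F}.
{A, B, C, D, E, F, G}: {F} determines {D, F} here but is not a superkey — split on F -> D, giving {D, F} and {A, B, C, E, F, G}.
{D, F} is in BCNF.
{A, B, C, E, F, G}: {E} determines {A, E} here but is not a superkey — split on E -> A, giving {A, E} and {B, C, E, F, G}.
{A, E} is in BCNF.
{B, C, E, F, G} is in BCNF.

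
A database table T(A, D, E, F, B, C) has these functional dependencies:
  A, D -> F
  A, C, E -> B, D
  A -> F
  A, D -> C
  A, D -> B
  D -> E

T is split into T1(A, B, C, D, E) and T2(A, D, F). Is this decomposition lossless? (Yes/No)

The shared attributes are {A, D} and {A, D}⁺ = {A, B, C, D, E, F}.
This includes all of T1, so the common attributes are a superkey of T1 — the join is lossless.

Yes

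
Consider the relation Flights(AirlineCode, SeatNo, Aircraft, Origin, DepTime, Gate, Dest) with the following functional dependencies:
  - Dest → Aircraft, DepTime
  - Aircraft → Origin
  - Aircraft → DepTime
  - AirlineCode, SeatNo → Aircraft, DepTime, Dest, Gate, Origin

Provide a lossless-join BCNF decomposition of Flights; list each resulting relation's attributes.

Candidate key of the original relation: {AirlineCode, SeatNo}.
Within {Aircraft, AirlineCode, DepTime, Dest, Gate, Origin, SeatNo}: {Dest}⁺ ∩ {Aircraft, AirlineCode, DepTime, Dest, Gate, Origin, SeatNo} = {Aircraft, DepTime, Dest, Origin}, not the whole set, so Dest → Aircraft, DepTime, Origin violates BCNF; decompose into {Aircraft, DepTime, Dest, Origin} and {AirlineCode, Dest, Gate, SeatNo}.
Within {Aircraft, DepTime, Dest, Origin}: {Aircraft}⁺ ∩ {Aircraft, DepTime, Dest, Origin} = {Aircraft, DepTime, Origin}, not the whole set, so Aircraft → DepTime, Origin violates BCNF; decompose into {Aircraft, DepTime, Origin} and {Aircraft, Dest}.
{Aircraft, DepTime, Origin}: every determinant is a superkey — BCNF.
{Aircraft, Dest}: every determinant is a superkey — BCNF.
{AirlineCode, Dest, Gate, SeatNo}: every determinant is a superkey — BCNF.

{Aircraft, DepTime, Origin}; {Aircraft, Dest}; {AirlineCode, Dest, Gate, SeatNo}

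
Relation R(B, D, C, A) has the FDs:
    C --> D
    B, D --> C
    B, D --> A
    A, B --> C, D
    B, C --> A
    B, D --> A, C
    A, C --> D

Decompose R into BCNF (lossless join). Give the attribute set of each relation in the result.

{A, B, C}; {C, D}

Candidate keys of the original relation: {A, B}, {B, C}, {B, D}.
In {A, B, C, D}, {C} is not a superkey ({C}⁺ restricted to this set is {C, D}), so split on C --> D into {C, D} and {A, B, C}.
{C, D}: every determinant is a superkey — BCNF.
{A, B, C}: every determinant is a superkey — BCNF.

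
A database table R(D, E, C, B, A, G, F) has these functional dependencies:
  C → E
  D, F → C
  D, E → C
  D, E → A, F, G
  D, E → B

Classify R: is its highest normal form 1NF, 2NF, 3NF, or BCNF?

Candidate keys: {C, D}, {D, E}, {D, F}. Prime attributes: {C, D, E, F}.
For C → E we have {C}⁺ = {C, E}; {C} is not a superkey, so BCNF fails.
But every attribute on its right side ({E}) is prime, and the same holds for every other non-superkey FD, so 3NF still holds.

3NF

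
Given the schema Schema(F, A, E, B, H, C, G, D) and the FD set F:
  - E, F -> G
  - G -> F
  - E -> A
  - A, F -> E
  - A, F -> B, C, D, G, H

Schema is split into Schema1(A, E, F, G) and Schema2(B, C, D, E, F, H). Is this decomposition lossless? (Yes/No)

Common attributes: {E, F}; their closure is {A, B, C, D, E, F, G, H}.
Since Schema1 ⊆ {A, B, C, D, E, F, G, H}, the intersection is a superkey of Schema1; the decomposition is lossless.

Yes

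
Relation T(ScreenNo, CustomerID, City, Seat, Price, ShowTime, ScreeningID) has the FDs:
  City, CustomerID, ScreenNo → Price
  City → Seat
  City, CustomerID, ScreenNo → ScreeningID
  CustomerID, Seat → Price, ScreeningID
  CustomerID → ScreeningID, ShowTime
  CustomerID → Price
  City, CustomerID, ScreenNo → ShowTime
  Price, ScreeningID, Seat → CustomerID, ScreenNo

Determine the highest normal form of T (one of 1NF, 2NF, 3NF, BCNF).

Candidate keys: {City, CustomerID}, {City, Price, ScreeningID}. Prime attributes: {City, CustomerID, Price, ScreeningID}.
For City → Seat we have {City}⁺ = {City, Seat}; {City} is not a superkey, so BCNF fails.
City → Seat has non-prime {Seat} on the right and a non-superkey on the left, so 3NF fails.
The proper key subset {City} of {City, CustomerID} determines non-prime {Seat}, so the relation is not even in 2NF.

1NF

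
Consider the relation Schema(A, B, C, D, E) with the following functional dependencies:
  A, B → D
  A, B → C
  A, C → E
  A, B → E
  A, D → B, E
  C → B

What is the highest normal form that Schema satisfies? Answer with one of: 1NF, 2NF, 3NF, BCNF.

Candidate keys: {A, B}, {A, C}, {A, D}. Prime attributes: {A, B, C, D}.
C → B: {C}⁺ = {B, C}, which is not all of the attributes, so the left side is not a superkey — BCNF is violated.
But every attribute on its right side ({B}) is prime, and the same holds for every other non-superkey FD, so 3NF still holds.

3NF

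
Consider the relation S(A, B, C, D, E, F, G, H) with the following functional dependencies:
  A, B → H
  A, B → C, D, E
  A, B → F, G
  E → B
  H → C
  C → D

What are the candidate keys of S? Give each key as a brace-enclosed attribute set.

No FD produces {A}, so it must be in every candidate key.
{A, B} is a candidate key since {A, B}⁺ = {A, B, C, D, E, F, G, H} covers every attribute.
{A, E} is a candidate key since {A, E}⁺ = {A, B, C, D, E, F, G, H} covers every attribute.
These are minimal and exhaustive — every other superkey contains one of them.

{A, B}, {A, E}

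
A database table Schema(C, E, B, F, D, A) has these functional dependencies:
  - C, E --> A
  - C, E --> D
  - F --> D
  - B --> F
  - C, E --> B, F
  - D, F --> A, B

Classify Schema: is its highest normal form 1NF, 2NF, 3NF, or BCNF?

Candidate key: {C, E}. Prime attributes: {C, E}.
F --> D: {F}⁺ = {A, B, D, F}, which is not all of the attributes, so the left side is not a superkey — BCNF is violated.
Because {D} is non-prime and the left side of F --> D is not a superkey, the relation is not in 3NF.
No proper subset of a key has a non-prime attribute in its closure, so there is no partial dependency; 2NF holds.

2NF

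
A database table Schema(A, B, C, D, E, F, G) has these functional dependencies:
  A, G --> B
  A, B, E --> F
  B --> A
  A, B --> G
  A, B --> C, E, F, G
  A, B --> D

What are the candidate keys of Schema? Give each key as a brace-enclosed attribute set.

{B} is a candidate key since {B}⁺ = {A, B, C, D, E, F, G} covers every attribute.
{A, G} is a candidate key since {A, G}⁺ = {A, B, C, D, E, F, G} covers every attribute.
No proper subset of any of these is a key, and no other minimal superkey exists.

{A, G}, {B}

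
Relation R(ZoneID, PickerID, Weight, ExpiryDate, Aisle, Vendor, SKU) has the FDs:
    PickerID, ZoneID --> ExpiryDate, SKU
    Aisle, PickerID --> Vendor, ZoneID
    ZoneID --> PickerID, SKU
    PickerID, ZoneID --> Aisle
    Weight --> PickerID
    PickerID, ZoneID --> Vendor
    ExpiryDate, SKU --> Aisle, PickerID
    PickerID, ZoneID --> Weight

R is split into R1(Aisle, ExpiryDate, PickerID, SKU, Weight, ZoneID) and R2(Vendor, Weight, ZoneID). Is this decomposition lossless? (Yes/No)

Yes

R1 ∩ R2 = {Weight, ZoneID}; its closure under F is {Aisle, ExpiryDate, PickerID, SKU, Vendor, Weight, ZoneID}.
This includes all of R1, so the common attributes are a superkey of R1 — the join is lossless.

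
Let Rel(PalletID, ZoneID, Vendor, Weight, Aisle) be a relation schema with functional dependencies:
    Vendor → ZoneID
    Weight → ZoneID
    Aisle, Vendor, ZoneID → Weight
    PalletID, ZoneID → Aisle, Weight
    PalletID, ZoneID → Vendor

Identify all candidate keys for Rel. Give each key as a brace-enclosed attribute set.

{PalletID, Vendor}, {PalletID, Weight}, {PalletID, ZoneID}

{PalletID} never appears on the right of any FD, so every key must include it.
{PalletID, Vendor}⁺ = {Aisle, PalletID, Vendor, Weight, ZoneID} — all of the relation — so {PalletID, Vendor} is a candidate key.
{PalletID, Weight}⁺ = {Aisle, PalletID, Vendor, Weight, ZoneID} — all of the relation — so {PalletID, Weight} is a candidate key.
{PalletID, ZoneID}⁺ = {Aisle, PalletID, Vendor, Weight, ZoneID} — all of the relation — so {PalletID, ZoneID} is a candidate key.
These are minimal and exhaustive — every other superkey contains one of them.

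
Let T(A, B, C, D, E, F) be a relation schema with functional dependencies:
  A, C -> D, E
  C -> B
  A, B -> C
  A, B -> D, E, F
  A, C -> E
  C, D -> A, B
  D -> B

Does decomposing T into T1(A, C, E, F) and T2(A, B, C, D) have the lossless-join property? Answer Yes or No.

Yes

Common attributes: {A, C}; their closure is {A, B, C, D, E, F}.
Since T1 ⊆ {A, B, C, D, E, F}, the intersection is a superkey of T1; the decomposition is lossless.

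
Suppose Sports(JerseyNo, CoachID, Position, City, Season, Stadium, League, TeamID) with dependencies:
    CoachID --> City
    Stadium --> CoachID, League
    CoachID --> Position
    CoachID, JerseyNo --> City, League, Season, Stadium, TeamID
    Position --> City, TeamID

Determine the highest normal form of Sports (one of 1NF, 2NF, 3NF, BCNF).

1NF

Candidate keys: {CoachID, JerseyNo}, {JerseyNo, Stadium}. Prime attributes: {CoachID, JerseyNo, Stadium}.
CoachID --> City: {CoachID}⁺ = {City, CoachID, Position, TeamID}, which is not all of the attributes, so the left side is not a superkey — BCNF is violated.
CoachID --> City has non-prime {City} on the right and a non-superkey on the left, so 3NF fails.
{CoachID} is a proper subset of the key {CoachID, JerseyNo}, and {CoachID}⁺ contains the non-prime attributes {City, Position, TeamID} — a partial dependency, so 2NF is violated.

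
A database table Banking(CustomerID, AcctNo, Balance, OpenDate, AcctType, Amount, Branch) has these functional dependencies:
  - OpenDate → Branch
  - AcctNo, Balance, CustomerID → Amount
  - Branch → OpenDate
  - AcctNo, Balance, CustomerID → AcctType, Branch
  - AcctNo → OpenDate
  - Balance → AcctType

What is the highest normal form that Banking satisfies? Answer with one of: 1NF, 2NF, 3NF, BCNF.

Candidate key: {AcctNo, Balance, CustomerID}. Prime attributes: {AcctNo, Balance, CustomerID}.
OpenDate → Branch: {OpenDate}⁺ = {Branch, OpenDate}, which is not all of the attributes, so the left side is not a superkey — BCNF is violated.
OpenDate → Branch has non-prime {Branch} on the right and a non-superkey on the left, so 3NF fails.
Since {AcctNo} ⊂ {AcctNo, Balance, CustomerID} and {AcctNo}⁺ ⊇ {Branch, OpenDate} with {Branch, OpenDate} non-prime, there is a partial dependency; 2NF fails.

1NF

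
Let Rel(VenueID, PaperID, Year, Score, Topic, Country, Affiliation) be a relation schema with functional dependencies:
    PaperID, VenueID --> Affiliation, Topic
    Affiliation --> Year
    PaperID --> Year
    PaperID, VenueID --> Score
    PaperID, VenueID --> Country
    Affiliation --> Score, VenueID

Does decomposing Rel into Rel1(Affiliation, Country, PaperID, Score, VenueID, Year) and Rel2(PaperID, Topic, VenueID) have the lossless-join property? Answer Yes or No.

Common attributes: {PaperID, VenueID}; their closure is {Affiliation, Country, PaperID, Score, Topic, VenueID, Year}.
This includes all of Rel1, so the common attributes are a superkey of Rel1 — the join is lossless.

Yes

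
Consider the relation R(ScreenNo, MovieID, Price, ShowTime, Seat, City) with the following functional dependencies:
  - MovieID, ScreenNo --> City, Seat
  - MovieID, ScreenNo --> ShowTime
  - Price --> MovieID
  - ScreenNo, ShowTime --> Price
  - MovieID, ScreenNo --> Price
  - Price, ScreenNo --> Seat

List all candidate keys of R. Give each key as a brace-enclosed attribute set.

{MovieID, ScreenNo}, {Price, ScreenNo}, {ScreenNo, ShowTime}

No FD produces {ScreenNo}, so it must be in every candidate key.
Closure of {MovieID, ScreenNo} is {City, MovieID, Price, ScreenNo, Seat, ShowTime}, the whole schema; {MovieID, ScreenNo} is a candidate key.
Closure of {Price, ScreenNo} is {City, MovieID, Price, ScreenNo, Seat, ShowTime}, the whole schema; {Price, ScreenNo} is a candidate key.
Closure of {ScreenNo, ShowTime} is {City, MovieID, Price, ScreenNo, Seat, ShowTime}, the whole schema; {ScreenNo, ShowTime} is a candidate key.
These are minimal and exhaustive — every other superkey contains one of them.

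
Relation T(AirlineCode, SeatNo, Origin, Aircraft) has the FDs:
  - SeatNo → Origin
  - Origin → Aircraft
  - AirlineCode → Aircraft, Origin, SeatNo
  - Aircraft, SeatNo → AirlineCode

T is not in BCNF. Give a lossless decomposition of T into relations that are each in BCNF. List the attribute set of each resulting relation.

{Aircraft, Origin}; {AirlineCode, Origin, SeatNo}

Candidate keys of the original relation: {AirlineCode}, {SeatNo}.
{Aircraft, AirlineCode, Origin, SeatNo}: {Origin} determines {Aircraft, Origin} here but is not a superkey — split on Origin → Aircraft, giving {Aircraft, Origin} and {AirlineCode, Origin, SeatNo}.
{Aircraft, Origin} is in BCNF.
{AirlineCode, Origin, SeatNo} is in BCNF.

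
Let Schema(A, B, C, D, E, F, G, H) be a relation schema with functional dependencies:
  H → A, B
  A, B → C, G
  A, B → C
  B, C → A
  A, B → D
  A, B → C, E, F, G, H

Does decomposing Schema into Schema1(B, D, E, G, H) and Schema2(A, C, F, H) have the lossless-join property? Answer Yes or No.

Yes

Common attributes: {H}; their closure is {A, B, C, D, E, F, G, H}.
Since Schema1 ⊆ {A, B, C, D, E, F, G, H}, the intersection is a superkey of Schema1; the decomposition is lossless.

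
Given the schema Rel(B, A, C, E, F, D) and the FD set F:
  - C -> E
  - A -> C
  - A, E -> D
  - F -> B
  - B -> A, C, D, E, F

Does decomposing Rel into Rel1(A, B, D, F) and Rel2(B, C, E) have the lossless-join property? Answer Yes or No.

Common attributes: {B}; their closure is {A, B, C, D, E, F}.
Since Rel1 ⊆ {A, B, C, D, E, F}, the intersection is a superkey of Rel1; the decomposition is lossless.

Yes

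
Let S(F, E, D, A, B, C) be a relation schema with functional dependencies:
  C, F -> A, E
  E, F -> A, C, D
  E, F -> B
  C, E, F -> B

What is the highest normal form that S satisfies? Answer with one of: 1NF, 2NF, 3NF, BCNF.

BCNF

Candidate keys: {C, F}, {E, F}. Prime attributes: {C, E, F}.
The left-hand side of every FD is a superkey, so BCNF is satisfied.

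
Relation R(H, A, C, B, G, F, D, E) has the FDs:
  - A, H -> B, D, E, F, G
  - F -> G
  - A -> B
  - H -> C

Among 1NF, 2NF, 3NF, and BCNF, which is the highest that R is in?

1NF

Candidate key: {A, H}. Prime attributes: {A, H}.
F -> G breaks BCNF: {F}⁺ = {F, G}, so {F} is not a superkey.
Because {G} is non-prime and the left side of F -> G is not a superkey, the relation is not in 3NF.
{A} is a proper subset of the key {A, H}, and {A}⁺ contains the non-prime attribute {B} — a partial dependency, so 2NF is violated.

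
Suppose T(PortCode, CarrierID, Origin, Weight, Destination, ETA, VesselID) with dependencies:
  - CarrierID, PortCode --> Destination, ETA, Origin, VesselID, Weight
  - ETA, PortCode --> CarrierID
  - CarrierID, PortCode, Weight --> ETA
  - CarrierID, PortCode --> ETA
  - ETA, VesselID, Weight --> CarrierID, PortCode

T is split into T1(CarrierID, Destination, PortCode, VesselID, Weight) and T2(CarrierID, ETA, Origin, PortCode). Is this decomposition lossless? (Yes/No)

Yes

The shared attributes are {CarrierID, PortCode} and {CarrierID, PortCode}⁺ = {CarrierID, Destination, ETA, Origin, PortCode, VesselID, Weight}.
Since T1 ⊆ {CarrierID, Destination, ETA, Origin, PortCode, VesselID, Weight}, the intersection is a superkey of T1; the decomposition is lossless.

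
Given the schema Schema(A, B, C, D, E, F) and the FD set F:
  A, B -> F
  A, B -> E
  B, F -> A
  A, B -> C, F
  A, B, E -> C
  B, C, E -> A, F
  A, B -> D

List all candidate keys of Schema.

{A, B}, {B, C, E}, {B, F}

Attributes never on any right-hand side: {B} — every candidate key must contain it.
{A, B}⁺ = {A, B, C, D, E, F} — all of the relation — so {A, B} is a candidate key.
{B, F}⁺ = {A, B, C, D, E, F} — all of the relation — so {B, F} is a candidate key.
{B, C, E}⁺ = {A, B, C, D, E, F} — all of the relation — so {B, C, E} is a candidate key.
These are minimal and exhaustive — every other superkey contains one of them.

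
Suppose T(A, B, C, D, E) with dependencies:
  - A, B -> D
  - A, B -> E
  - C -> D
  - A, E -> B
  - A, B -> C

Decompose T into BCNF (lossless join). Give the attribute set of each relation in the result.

Candidate keys of the original relation: {A, B}, {A, E}.
Within {A, B, C, D, E}: {C}⁺ ∩ {A, B, C, D, E} = {C, D}, not the whole set, so C -> D violates BCNF; decompose into {C, D} and {A, B, C, E}.
{C, D} is in BCNF.
{A, B, C, E} is in BCNF.

{A, B, C, E}; {C, D}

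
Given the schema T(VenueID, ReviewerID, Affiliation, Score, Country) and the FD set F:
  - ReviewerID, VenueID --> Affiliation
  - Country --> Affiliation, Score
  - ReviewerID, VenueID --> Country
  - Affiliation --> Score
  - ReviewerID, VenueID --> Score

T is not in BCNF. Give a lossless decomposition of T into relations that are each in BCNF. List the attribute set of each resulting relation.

{Affiliation, Country}; {Affiliation, Score}; {Country, ReviewerID, VenueID}

Candidate key of the original relation: {ReviewerID, VenueID}.
Within {Affiliation, Country, ReviewerID, Score, VenueID}: {Country}⁺ ∩ {Affiliation, Country, ReviewerID, Score, VenueID} = {Affiliation, Country, Score}, not the whole set, so Country --> Affiliation, Score violates BCNF; decompose into {Affiliation, Country, Score} and {Country, ReviewerID, VenueID}.
Within {Affiliation, Country, Score}: {Affiliation}⁺ ∩ {Affiliation, Country, Score} = {Affiliation, Score}, not the whole set, so Affiliation --> Score violates BCNF; decompose into {Affiliation, Score} and {Affiliation, Country}.
{Affiliation, Score} has no BCNF violation.
{Affiliation, Country} has no BCNF violation.
{Country, ReviewerID, VenueID} has no BCNF violation.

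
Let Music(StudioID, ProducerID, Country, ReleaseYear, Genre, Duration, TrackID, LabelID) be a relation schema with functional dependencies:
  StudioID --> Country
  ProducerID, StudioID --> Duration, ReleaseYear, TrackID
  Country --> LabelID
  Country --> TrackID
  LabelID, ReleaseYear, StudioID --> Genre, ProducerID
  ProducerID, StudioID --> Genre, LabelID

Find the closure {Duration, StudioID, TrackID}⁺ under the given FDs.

{Country, Duration, LabelID, StudioID, TrackID}

Start with {Duration, StudioID, TrackID}.
StudioID --> Country applies; add {Country} → now {Country, Duration, StudioID, TrackID}.
Country --> LabelID applies; add {LabelID} → now {Country, Duration, LabelID, StudioID, TrackID}.
No further FD applies.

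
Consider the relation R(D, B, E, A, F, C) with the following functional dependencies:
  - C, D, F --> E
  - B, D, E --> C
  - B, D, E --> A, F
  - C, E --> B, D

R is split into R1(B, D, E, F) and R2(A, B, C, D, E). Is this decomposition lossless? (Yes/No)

R1 ∩ R2 = {B, D, E}; its closure under F is {A, B, C, D, E, F}.
R1 is contained in that closure, so R1 ∩ R2 --> R1 holds and the join is lossless.

Yes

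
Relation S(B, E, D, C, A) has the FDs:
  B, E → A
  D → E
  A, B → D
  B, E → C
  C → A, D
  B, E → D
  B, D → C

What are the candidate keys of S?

No FD produces {B}, so it must be in every candidate key.
{A, B}⁺ = {A, B, C, D, E}, which is every attribute, so {A, B} is a candidate key.
{B, C}⁺ = {A, B, C, D, E}, which is every attribute, so {B, C} is a candidate key.
{B, D}⁺ = {A, B, C, D, E}, which is every attribute, so {B, D} is a candidate key.
{B, E}⁺ = {A, B, C, D, E}, which is every attribute, so {B, E} is a candidate key.
Any other superkey properly contains one of these, so there are no further candidate keys.

{A, B}, {B, C}, {B, D}, {B, E}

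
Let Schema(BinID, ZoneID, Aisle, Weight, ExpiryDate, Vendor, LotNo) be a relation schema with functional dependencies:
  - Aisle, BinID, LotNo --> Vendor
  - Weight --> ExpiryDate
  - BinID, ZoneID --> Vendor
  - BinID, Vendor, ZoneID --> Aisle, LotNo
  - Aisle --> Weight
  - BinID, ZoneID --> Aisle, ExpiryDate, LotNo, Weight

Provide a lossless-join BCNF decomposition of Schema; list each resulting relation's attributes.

{Aisle, BinID, LotNo, Vendor}; {Aisle, BinID, LotNo, ZoneID}; {Aisle, Weight}; {ExpiryDate, Weight}

Candidate key of the original relation: {BinID, ZoneID}.
{Aisle, BinID, ExpiryDate, LotNo, Vendor, Weight, ZoneID}: {Aisle, BinID, LotNo} determines {Aisle, BinID, ExpiryDate, LotNo, Vendor, Weight} here but is not a superkey — split on Aisle, BinID, LotNo --> ExpiryDate, Vendor, Weight, giving {Aisle, BinID, ExpiryDate, LotNo, Vendor, Weight} and {Aisle, BinID, LotNo, ZoneID}.
{Aisle, BinID, ExpiryDate, LotNo, Vendor, Weight}: {Weight} determines {ExpiryDate, Weight} here but is not a superkey — split on Weight --> ExpiryDate, giving {ExpiryDate, Weight} and {Aisle, BinID, LotNo, Vendor, Weight}.
{ExpiryDate, Weight} is in BCNF.
{Aisle, BinID, LotNo, Vendor, Weight}: {Aisle} determines {Aisle, Weight} here but is not a superkey — split on Aisle --> Weight, giving {Aisle, Weight} and {Aisle, BinID, LotNo, Vendor}.
{Aisle, Weight} is in BCNF.
{Aisle, BinID, LotNo, Vendor} is in BCNF.
{Aisle, BinID, LotNo, ZoneID} is in BCNF.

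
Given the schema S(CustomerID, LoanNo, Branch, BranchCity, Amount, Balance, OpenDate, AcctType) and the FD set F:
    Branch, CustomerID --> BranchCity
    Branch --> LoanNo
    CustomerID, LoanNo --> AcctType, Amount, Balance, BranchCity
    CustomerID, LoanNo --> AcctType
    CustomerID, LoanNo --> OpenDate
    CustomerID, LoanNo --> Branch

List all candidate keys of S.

No FD produces {CustomerID}, so it must be in every candidate key.
{Branch, CustomerID}⁺ = {AcctType, Amount, Balance, Branch, BranchCity, CustomerID, LoanNo, OpenDate}, which is every attribute, so {Branch, CustomerID} is a candidate key.
{CustomerID, LoanNo}⁺ = {AcctType, Amount, Balance, Branch, BranchCity, CustomerID, LoanNo, OpenDate}, which is every attribute, so {CustomerID, LoanNo} is a candidate key.
Any other superkey properly contains one of these, so there are no further candidate keys.

{Branch, CustomerID}, {CustomerID, LoanNo}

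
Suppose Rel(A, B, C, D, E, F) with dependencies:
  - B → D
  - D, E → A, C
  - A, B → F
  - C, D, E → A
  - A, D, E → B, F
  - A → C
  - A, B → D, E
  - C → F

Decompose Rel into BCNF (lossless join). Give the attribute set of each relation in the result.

{A, B, E}; {A, C}; {B, D}; {C, F}

Candidate keys of the original relation: {A, B}, {B, E}, {D, E}.
Within {A, B, C, D, E, F}: {B}⁺ ∩ {A, B, C, D, E, F} = {B, D}, not the whole set, so B → D violates BCNF; decompose into {B, D} and {A, B, C, E, F}.
{B, D} has no BCNF violation.
Within {A, B, C, E, F}: {A}⁺ ∩ {A, B, C, E, F} = {A, C, F}, not the whole set, so A → C, F violates BCNF; decompose into {A, C, F} and {A, B, E}.
Within {A, C, F}: {C}⁺ ∩ {A, C, F} = {C, F}, not the whole set, so C → F violates BCNF; decompose into {C, F} and {A, C}.
{C, F} has no BCNF violation.
{A, C} has no BCNF violation.
{A, B, E} has no BCNF violation.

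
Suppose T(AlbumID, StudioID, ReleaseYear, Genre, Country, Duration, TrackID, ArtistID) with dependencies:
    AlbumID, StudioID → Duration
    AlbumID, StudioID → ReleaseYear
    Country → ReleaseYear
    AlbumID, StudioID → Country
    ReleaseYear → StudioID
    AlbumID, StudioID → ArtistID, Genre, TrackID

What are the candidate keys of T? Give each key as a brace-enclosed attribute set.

{AlbumID, Country}, {AlbumID, ReleaseYear}, {AlbumID, StudioID}

{AlbumID} never appears on the right of any FD, so every key must include it.
{AlbumID, Country}⁺ = {AlbumID, ArtistID, Country, Duration, Genre, ReleaseYear, StudioID, TrackID} — all of the relation — so {AlbumID, Country} is a candidate key.
{AlbumID, ReleaseYear}⁺ = {AlbumID, ArtistID, Country, Duration, Genre, ReleaseYear, StudioID, TrackID} — all of the relation — so {AlbumID, ReleaseYear} is a candidate key.
{AlbumID, StudioID}⁺ = {AlbumID, ArtistID, Country, Duration, Genre, ReleaseYear, StudioID, TrackID} — all of the relation — so {AlbumID, StudioID} is a candidate key.
These are minimal and exhaustive — every other superkey contains one of them.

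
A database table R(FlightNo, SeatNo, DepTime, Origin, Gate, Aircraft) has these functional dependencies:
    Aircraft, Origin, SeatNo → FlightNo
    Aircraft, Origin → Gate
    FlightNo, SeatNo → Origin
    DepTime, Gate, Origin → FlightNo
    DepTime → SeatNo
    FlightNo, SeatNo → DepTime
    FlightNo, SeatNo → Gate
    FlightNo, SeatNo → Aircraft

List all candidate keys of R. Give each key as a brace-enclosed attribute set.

Closure of {DepTime, FlightNo} is {Aircraft, DepTime, FlightNo, Gate, Origin, SeatNo}, the whole schema; {DepTime, FlightNo} is a candidate key.
Closure of {FlightNo, SeatNo} is {Aircraft, DepTime, FlightNo, Gate, Origin, SeatNo}, the whole schema; {FlightNo, SeatNo} is a candidate key.
Closure of {Aircraft, DepTime, Origin} is {Aircraft, DepTime, FlightNo, Gate, Origin, SeatNo}, the whole schema; {Aircraft, DepTime, Origin} is a candidate key.
Closure of {Aircraft, Origin, SeatNo} is {Aircraft, DepTime, FlightNo, Gate, Origin, SeatNo}, the whole schema; {Aircraft, Origin, SeatNo} is a candidate key.
Closure of {DepTime, Gate, Origin} is {Aircraft, DepTime, FlightNo, Gate, Origin, SeatNo}, the whole schema; {DepTime, Gate, Origin} is a candidate key.
These are minimal and exhaustive — every other superkey contains one of them.

{Aircraft, DepTime, Origin}, {Aircraft, Origin, SeatNo}, {DepTime, FlightNo}, {DepTime, Gate, Origin}, {FlightNo, SeatNo}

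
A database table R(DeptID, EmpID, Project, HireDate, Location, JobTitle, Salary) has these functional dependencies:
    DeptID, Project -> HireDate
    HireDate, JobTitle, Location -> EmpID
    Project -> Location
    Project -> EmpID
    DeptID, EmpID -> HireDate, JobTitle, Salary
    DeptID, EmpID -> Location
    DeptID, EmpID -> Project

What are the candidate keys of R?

{DeptID, EmpID}, {DeptID, HireDate, JobTitle, Location}, {DeptID, Project}

No FD produces {DeptID}, so it must be in every candidate key.
{DeptID, EmpID}⁺ = {DeptID, EmpID, HireDate, JobTitle, Location, Project, Salary}, which is every attribute, so {DeptID, EmpID} is a candidate key.
{DeptID, Project}⁺ = {DeptID, EmpID, HireDate, JobTitle, Location, Project, Salary}, which is every attribute, so {DeptID, Project} is a candidate key.
{DeptID, HireDate, JobTitle, Location}⁺ = {DeptID, EmpID, HireDate, JobTitle, Location, Project, Salary}, which is every attribute, so {DeptID, HireDate, JobTitle, Location} is a candidate key.
No proper subset of any of these is a key, and no other minimal superkey exists.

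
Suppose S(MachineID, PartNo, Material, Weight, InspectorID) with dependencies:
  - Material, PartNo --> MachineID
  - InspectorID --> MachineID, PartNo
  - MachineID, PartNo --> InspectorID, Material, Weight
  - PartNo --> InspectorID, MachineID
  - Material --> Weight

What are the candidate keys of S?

{InspectorID}, {PartNo}

{InspectorID}⁺ = {InspectorID, MachineID, Material, PartNo, Weight}, which is every attribute, so {InspectorID} is a candidate key.
{PartNo}⁺ = {InspectorID, MachineID, Material, PartNo, Weight}, which is every attribute, so {PartNo} is a candidate key.
These are minimal and exhaustive — every other superkey contains one of them.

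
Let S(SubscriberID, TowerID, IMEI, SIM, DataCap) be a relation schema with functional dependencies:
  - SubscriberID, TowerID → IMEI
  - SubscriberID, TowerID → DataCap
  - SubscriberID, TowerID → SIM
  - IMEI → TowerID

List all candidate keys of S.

{SubscriberID} never appears on the right of any FD, so every key must include it.
{IMEI, SubscriberID}⁺ = {DataCap, IMEI, SIM, SubscriberID, TowerID}, which is every attribute, so {IMEI, SubscriberID} is a candidate key.
{SubscriberID, TowerID}⁺ = {DataCap, IMEI, SIM, SubscriberID, TowerID}, which is every attribute, so {SubscriberID, TowerID} is a candidate key.
No proper subset of any of these is a key, and no other minimal superkey exists.

{IMEI, SubscriberID}, {SubscriberID, TowerID}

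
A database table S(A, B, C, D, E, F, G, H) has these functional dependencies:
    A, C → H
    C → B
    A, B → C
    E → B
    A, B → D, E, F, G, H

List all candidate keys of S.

{A, B}, {A, C}, {A, E}

Attributes never on any right-hand side: {A} — every candidate key must contain it.
Closure of {A, B} is {A, B, C, D, E, F, G, H}, the whole schema; {A, B} is a candidate key.
Closure of {A, C} is {A, B, C, D, E, F, G, H}, the whole schema; {A, C} is a candidate key.
Closure of {A, E} is {A, B, C, D, E, F, G, H}, the whole schema; {A, E} is a candidate key.
These are minimal and exhaustive — every other superkey contains one of them.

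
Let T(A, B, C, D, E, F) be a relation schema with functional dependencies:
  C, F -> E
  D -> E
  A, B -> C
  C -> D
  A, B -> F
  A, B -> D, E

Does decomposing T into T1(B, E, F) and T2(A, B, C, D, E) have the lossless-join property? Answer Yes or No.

No

T1 ∩ T2 = {B, E}; its closure under F is {B, E}.
T1 ⊄ {B, E} and T2 ⊄ {B, E}, so the split is lossy.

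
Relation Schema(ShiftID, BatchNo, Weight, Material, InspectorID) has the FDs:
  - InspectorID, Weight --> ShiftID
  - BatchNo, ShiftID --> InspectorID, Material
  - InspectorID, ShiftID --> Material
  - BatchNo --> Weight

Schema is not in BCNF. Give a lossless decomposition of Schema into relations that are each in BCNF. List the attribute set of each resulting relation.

Candidate keys of the original relation: {BatchNo, InspectorID}, {BatchNo, ShiftID}.
In {BatchNo, InspectorID, Material, ShiftID, Weight}, {InspectorID, Weight} is not a superkey ({InspectorID, Weight}⁺ restricted to this set is {InspectorID, Material, ShiftID, Weight}), so split on InspectorID, Weight --> Material, ShiftID into {InspectorID, Material, ShiftID, Weight} and {BatchNo, InspectorID, Weight}.
In {InspectorID, Material, ShiftID, Weight}, {InspectorID, ShiftID} is not a superkey ({InspectorID, ShiftID}⁺ restricted to this set is {InspectorID, Material, ShiftID}), so split on InspectorID, ShiftID --> Material into {InspectorID, Material, ShiftID} and {InspectorID, ShiftID, Weight}.
{InspectorID, Material, ShiftID} has no BCNF violation.
{InspectorID, ShiftID, Weight} has no BCNF violation.
In {BatchNo, InspectorID, Weight}, {BatchNo} is not a superkey ({BatchNo}⁺ restricted to this set is {BatchNo, Weight}), so split on BatchNo --> Weight into {BatchNo, Weight} and {BatchNo, InspectorID}.
{BatchNo, Weight} has no BCNF violation.
{BatchNo, InspectorID} has no BCNF violation.

{BatchNo, InspectorID}; {BatchNo, Weight}; {InspectorID, Material, ShiftID}; {InspectorID, ShiftID, Weight}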